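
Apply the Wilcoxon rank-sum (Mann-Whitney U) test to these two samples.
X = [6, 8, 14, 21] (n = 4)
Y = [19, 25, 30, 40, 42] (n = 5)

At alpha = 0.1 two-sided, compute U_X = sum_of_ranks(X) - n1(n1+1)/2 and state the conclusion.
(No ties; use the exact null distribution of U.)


Step 1: Combine and sort all 9 observations; assign midranks.
sorted (value, group): (6,X), (8,X), (14,X), (19,Y), (21,X), (25,Y), (30,Y), (40,Y), (42,Y)
ranks: 6->1, 8->2, 14->3, 19->4, 21->5, 25->6, 30->7, 40->8, 42->9
Step 2: Rank sum for X: R1 = 1 + 2 + 3 + 5 = 11.
Step 3: U_X = R1 - n1(n1+1)/2 = 11 - 4*5/2 = 11 - 10 = 1.
       U_Y = n1*n2 - U_X = 20 - 1 = 19.
Step 4: No ties, so the exact null distribution of U (based on enumerating the C(9,4) = 126 equally likely rank assignments) gives the two-sided p-value.
Step 5: p-value = 0.031746; compare to alpha = 0.1. reject H0.

U_X = 1, p = 0.031746, reject H0 at alpha = 0.1.


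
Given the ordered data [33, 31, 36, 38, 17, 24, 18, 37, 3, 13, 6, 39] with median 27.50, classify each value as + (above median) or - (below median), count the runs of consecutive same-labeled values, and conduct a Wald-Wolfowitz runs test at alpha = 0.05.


Step 1: Compute median = 27.50; label A = above, B = below.
Labels in order: AAAABBBABBBA  (n_A = 6, n_B = 6)
Step 2: Count runs R = 5.
Step 3: Under H0 (random ordering), E[R] = 2*n_A*n_B/(n_A+n_B) + 1 = 2*6*6/12 + 1 = 7.0000.
        Var[R] = 2*n_A*n_B*(2*n_A*n_B - n_A - n_B) / ((n_A+n_B)^2 * (n_A+n_B-1)) = 4320/1584 = 2.7273.
        SD[R] = 1.6514.
Step 4: Continuity-corrected z = (R + 0.5 - E[R]) / SD[R] = (5 + 0.5 - 7.0000) / 1.6514 = -0.9083.
Step 5: Two-sided p-value via normal approximation = 2*(1 - Phi(|z|)) = 0.363722.
Step 6: alpha = 0.05. fail to reject H0.

R = 5, z = -0.9083, p = 0.363722, fail to reject H0.


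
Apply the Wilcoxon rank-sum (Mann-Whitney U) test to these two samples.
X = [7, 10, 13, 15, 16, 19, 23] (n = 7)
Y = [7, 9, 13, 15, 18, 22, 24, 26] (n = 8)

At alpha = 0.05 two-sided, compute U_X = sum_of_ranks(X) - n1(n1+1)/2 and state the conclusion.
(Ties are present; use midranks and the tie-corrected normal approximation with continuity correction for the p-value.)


Step 1: Combine and sort all 15 observations; assign midranks.
sorted (value, group): (7,X), (7,Y), (9,Y), (10,X), (13,X), (13,Y), (15,X), (15,Y), (16,X), (18,Y), (19,X), (22,Y), (23,X), (24,Y), (26,Y)
ranks: 7->1.5, 7->1.5, 9->3, 10->4, 13->5.5, 13->5.5, 15->7.5, 15->7.5, 16->9, 18->10, 19->11, 22->12, 23->13, 24->14, 26->15
Step 2: Rank sum for X: R1 = 1.5 + 4 + 5.5 + 7.5 + 9 + 11 + 13 = 51.5.
Step 3: U_X = R1 - n1(n1+1)/2 = 51.5 - 7*8/2 = 51.5 - 28 = 23.5.
       U_Y = n1*n2 - U_X = 56 - 23.5 = 32.5.
Step 4: Ties are present, so use the tie-corrected normal approximation (with continuity correction) for the p-value.
Step 5: p-value = 0.642537; compare to alpha = 0.05. fail to reject H0.

U_X = 23.5, p = 0.642537, fail to reject H0 at alpha = 0.05.


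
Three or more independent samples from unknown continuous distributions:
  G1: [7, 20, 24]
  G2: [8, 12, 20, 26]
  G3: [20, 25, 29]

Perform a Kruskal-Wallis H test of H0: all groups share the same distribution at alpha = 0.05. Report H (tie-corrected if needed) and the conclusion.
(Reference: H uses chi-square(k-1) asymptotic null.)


Step 1: Combine all N = 10 observations and assign midranks.
sorted (value, group, rank): (7,G1,1), (8,G2,2), (12,G2,3), (20,G1,5), (20,G2,5), (20,G3,5), (24,G1,7), (25,G3,8), (26,G2,9), (29,G3,10)
Step 2: Sum ranks within each group.
R_1 = 13 (n_1 = 3)
R_2 = 19 (n_2 = 4)
R_3 = 23 (n_3 = 3)
Step 3: H = 12/(N(N+1)) * sum(R_i^2/n_i) - 3(N+1)
     = 12/(10*11) * (13^2/3 + 19^2/4 + 23^2/3) - 3*11
     = 0.109091 * 322.917 - 33
     = 2.227273.
Step 4: Ties present; correction factor C = 1 - 24/(10^3 - 10) = 0.975758. Corrected H = 2.227273 / 0.975758 = 2.282609.
Step 5: Under H0, H ~ chi^2(2); p-value = 0.319402.
Step 6: alpha = 0.05. fail to reject H0.

H = 2.2826, df = 2, p = 0.319402, fail to reject H0.


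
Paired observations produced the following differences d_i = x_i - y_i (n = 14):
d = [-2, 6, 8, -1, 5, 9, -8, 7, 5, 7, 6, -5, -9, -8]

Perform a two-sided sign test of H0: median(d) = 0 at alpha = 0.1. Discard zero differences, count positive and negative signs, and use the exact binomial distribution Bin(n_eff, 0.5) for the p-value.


Step 1: Discard zero differences. Original n = 14; n_eff = number of nonzero differences = 14.
Nonzero differences (with sign): -2, +6, +8, -1, +5, +9, -8, +7, +5, +7, +6, -5, -9, -8
Step 2: Count signs: positive = 8, negative = 6.
Step 3: Under H0: P(positive) = 0.5, so the number of positives S ~ Bin(14, 0.5).
Step 4: Two-sided exact p-value = sum of Bin(14,0.5) probabilities at or below the observed probability = 0.790527.
Step 5: alpha = 0.1. fail to reject H0.

n_eff = 14, pos = 8, neg = 6, p = 0.790527, fail to reject H0.


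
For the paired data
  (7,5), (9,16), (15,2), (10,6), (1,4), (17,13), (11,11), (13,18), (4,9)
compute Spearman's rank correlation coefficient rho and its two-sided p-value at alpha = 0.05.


Step 1: Rank x and y separately (midranks; no ties here).
rank(x): 7->3, 9->4, 15->8, 10->5, 1->1, 17->9, 11->6, 13->7, 4->2
rank(y): 5->3, 16->8, 2->1, 6->4, 4->2, 13->7, 11->6, 18->9, 9->5
Step 2: d_i = R_x(i) - R_y(i); compute d_i^2.
  (3-3)^2=0, (4-8)^2=16, (8-1)^2=49, (5-4)^2=1, (1-2)^2=1, (9-7)^2=4, (6-6)^2=0, (7-9)^2=4, (2-5)^2=9
sum(d^2) = 84.
Step 3: rho = 1 - 6*84 / (9*(9^2 - 1)) = 1 - 504/720 = 0.300000.
Step 4: Under H0, t = rho * sqrt((n-2)/(1-rho^2)) = 0.8321 ~ t(7).
Step 5: Two-sided p-value from the t-distribution with 7 df = 0.432845.
Step 6: alpha = 0.05. fail to reject H0.

rho = 0.3000, p = 0.432845, fail to reject H0 at alpha = 0.05.


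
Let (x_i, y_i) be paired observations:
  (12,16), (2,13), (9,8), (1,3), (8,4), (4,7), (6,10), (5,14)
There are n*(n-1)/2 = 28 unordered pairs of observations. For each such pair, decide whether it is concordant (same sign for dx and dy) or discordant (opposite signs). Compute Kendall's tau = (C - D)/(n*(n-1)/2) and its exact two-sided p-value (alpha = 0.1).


Step 1: Enumerate the 28 unordered pairs (i,j) with i<j and classify each by sign(x_j-x_i) * sign(y_j-y_i).
  (1,2):dx=-10,dy=-3->C; (1,3):dx=-3,dy=-8->C; (1,4):dx=-11,dy=-13->C; (1,5):dx=-4,dy=-12->C
  (1,6):dx=-8,dy=-9->C; (1,7):dx=-6,dy=-6->C; (1,8):dx=-7,dy=-2->C; (2,3):dx=+7,dy=-5->D
  (2,4):dx=-1,dy=-10->C; (2,5):dx=+6,dy=-9->D; (2,6):dx=+2,dy=-6->D; (2,7):dx=+4,dy=-3->D
  (2,8):dx=+3,dy=+1->C; (3,4):dx=-8,dy=-5->C; (3,5):dx=-1,dy=-4->C; (3,6):dx=-5,dy=-1->C
  (3,7):dx=-3,dy=+2->D; (3,8):dx=-4,dy=+6->D; (4,5):dx=+7,dy=+1->C; (4,6):dx=+3,dy=+4->C
  (4,7):dx=+5,dy=+7->C; (4,8):dx=+4,dy=+11->C; (5,6):dx=-4,dy=+3->D; (5,7):dx=-2,dy=+6->D
  (5,8):dx=-3,dy=+10->D; (6,7):dx=+2,dy=+3->C; (6,8):dx=+1,dy=+7->C; (7,8):dx=-1,dy=+4->D
Step 2: C = 18, D = 10, total pairs = 28.
Step 3: tau = (C - D)/(n(n-1)/2) = (18 - 10)/28 = 0.285714.
Step 4: Exact two-sided p-value (enumerate n! = 40320 permutations of y under H0): p = 0.398760.
Step 5: alpha = 0.1. fail to reject H0.

tau_b = 0.2857 (C=18, D=10), p = 0.398760, fail to reject H0.


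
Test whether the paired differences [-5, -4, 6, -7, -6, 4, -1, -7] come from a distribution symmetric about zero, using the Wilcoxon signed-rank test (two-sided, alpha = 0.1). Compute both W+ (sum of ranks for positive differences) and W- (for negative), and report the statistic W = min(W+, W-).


Step 1: Drop any zero differences (none here) and take |d_i|.
|d| = [5, 4, 6, 7, 6, 4, 1, 7]
Step 2: Midrank |d_i| (ties get averaged ranks).
ranks: |5|->4, |4|->2.5, |6|->5.5, |7|->7.5, |6|->5.5, |4|->2.5, |1|->1, |7|->7.5
Step 3: Attach original signs; sum ranks with positive sign and with negative sign.
W+ = 5.5 + 2.5 = 8
W- = 4 + 2.5 + 7.5 + 5.5 + 1 + 7.5 = 28
(Check: W+ + W- = 36 should equal n(n+1)/2 = 36.)
Step 4: Test statistic W = min(W+, W-) = 8.
Step 5: Ties in |d|, so use the tie-corrected normal approximation.
        E[W] = n(n+1)/4 = 8*9/4 = 18.
        Tie groups: |d|=4 (t=2), |d|=6 (t=2), |d|=7 (t=2); sum(t^3 - t) = 18.
        Var[W] = n(n+1)(2n+1)/24 - sum(t^3-t)/48 = 1224/24 - 18/48 = 50.625.
        z = (W - E[W]) / sqrt(Var[W]) = (8 - 18) / 7.1151 = -1.4055.
        Two-sided p = 2*Phi(z) = 0.159886.
Step 6: alpha = 0.1. fail to reject H0.

W+ = 8, W- = 28, W = min = 8, p = 0.159886, fail to reject H0.


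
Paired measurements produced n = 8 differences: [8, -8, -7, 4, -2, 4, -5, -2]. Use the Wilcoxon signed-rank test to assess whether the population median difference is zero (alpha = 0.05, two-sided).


Step 1: Drop any zero differences (none here) and take |d_i|.
|d| = [8, 8, 7, 4, 2, 4, 5, 2]
Step 2: Midrank |d_i| (ties get averaged ranks).
ranks: |8|->7.5, |8|->7.5, |7|->6, |4|->3.5, |2|->1.5, |4|->3.5, |5|->5, |2|->1.5
Step 3: Attach original signs; sum ranks with positive sign and with negative sign.
W+ = 7.5 + 3.5 + 3.5 = 14.5
W- = 7.5 + 6 + 1.5 + 5 + 1.5 = 21.5
(Check: W+ + W- = 36 should equal n(n+1)/2 = 36.)
Step 4: Test statistic W = min(W+, W-) = 14.5.
Step 5: Ties in |d|, so use the tie-corrected normal approximation.
        E[W] = n(n+1)/4 = 8*9/4 = 18.
        Tie groups: |d|=2 (t=2), |d|=4 (t=2), |d|=8 (t=2); sum(t^3 - t) = 18.
        Var[W] = n(n+1)(2n+1)/24 - sum(t^3-t)/48 = 1224/24 - 18/48 = 50.625.
        z = (W - E[W]) / sqrt(Var[W]) = (14.5 - 18) / 7.1151 = -0.4919.
        Two-sided p = 2*Phi(z) = 0.622783.
Step 6: alpha = 0.05. fail to reject H0.

W+ = 14.5, W- = 21.5, W = min = 14.5, p = 0.622783, fail to reject H0.


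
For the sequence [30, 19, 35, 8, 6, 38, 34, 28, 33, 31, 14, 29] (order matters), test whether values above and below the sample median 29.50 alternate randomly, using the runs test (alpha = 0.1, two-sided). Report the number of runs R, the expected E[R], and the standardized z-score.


Step 1: Compute median = 29.50; label A = above, B = below.
Labels in order: ABABBAABAABB  (n_A = 6, n_B = 6)
Step 2: Count runs R = 8.
Step 3: Under H0 (random ordering), E[R] = 2*n_A*n_B/(n_A+n_B) + 1 = 2*6*6/12 + 1 = 7.0000.
        Var[R] = 2*n_A*n_B*(2*n_A*n_B - n_A - n_B) / ((n_A+n_B)^2 * (n_A+n_B-1)) = 4320/1584 = 2.7273.
        SD[R] = 1.6514.
Step 4: Continuity-corrected z = (R - 0.5 - E[R]) / SD[R] = (8 - 0.5 - 7.0000) / 1.6514 = 0.3028.
Step 5: Two-sided p-value via normal approximation = 2*(1 - Phi(|z|)) = 0.762069.
Step 6: alpha = 0.1. fail to reject H0.

R = 8, z = 0.3028, p = 0.762069, fail to reject H0.


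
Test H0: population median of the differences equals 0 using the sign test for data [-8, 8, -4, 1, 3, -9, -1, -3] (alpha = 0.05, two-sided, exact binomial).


Step 1: Discard zero differences. Original n = 8; n_eff = number of nonzero differences = 8.
Nonzero differences (with sign): -8, +8, -4, +1, +3, -9, -1, -3
Step 2: Count signs: positive = 3, negative = 5.
Step 3: Under H0: P(positive) = 0.5, so the number of positives S ~ Bin(8, 0.5).
Step 4: Two-sided exact p-value = sum of Bin(8,0.5) probabilities at or below the observed probability = 0.726562.
Step 5: alpha = 0.05. fail to reject H0.

n_eff = 8, pos = 3, neg = 5, p = 0.726562, fail to reject H0.


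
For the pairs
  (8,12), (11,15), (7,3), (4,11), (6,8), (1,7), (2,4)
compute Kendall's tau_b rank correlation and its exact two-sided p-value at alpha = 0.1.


Step 1: Enumerate the 21 unordered pairs (i,j) with i<j and classify each by sign(x_j-x_i) * sign(y_j-y_i).
  (1,2):dx=+3,dy=+3->C; (1,3):dx=-1,dy=-9->C; (1,4):dx=-4,dy=-1->C; (1,5):dx=-2,dy=-4->C
  (1,6):dx=-7,dy=-5->C; (1,7):dx=-6,dy=-8->C; (2,3):dx=-4,dy=-12->C; (2,4):dx=-7,dy=-4->C
  (2,5):dx=-5,dy=-7->C; (2,6):dx=-10,dy=-8->C; (2,7):dx=-9,dy=-11->C; (3,4):dx=-3,dy=+8->D
  (3,5):dx=-1,dy=+5->D; (3,6):dx=-6,dy=+4->D; (3,7):dx=-5,dy=+1->D; (4,5):dx=+2,dy=-3->D
  (4,6):dx=-3,dy=-4->C; (4,7):dx=-2,dy=-7->C; (5,6):dx=-5,dy=-1->C; (5,7):dx=-4,dy=-4->C
  (6,7):dx=+1,dy=-3->D
Step 2: C = 15, D = 6, total pairs = 21.
Step 3: tau = (C - D)/(n(n-1)/2) = (15 - 6)/21 = 0.428571.
Step 4: Exact two-sided p-value (enumerate n! = 5040 permutations of y under H0): p = 0.238889.
Step 5: alpha = 0.1. fail to reject H0.

tau_b = 0.4286 (C=15, D=6), p = 0.238889, fail to reject H0.


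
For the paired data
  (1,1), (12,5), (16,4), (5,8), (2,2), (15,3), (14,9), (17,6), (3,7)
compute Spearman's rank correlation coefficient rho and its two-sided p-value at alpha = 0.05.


Step 1: Rank x and y separately (midranks; no ties here).
rank(x): 1->1, 12->5, 16->8, 5->4, 2->2, 15->7, 14->6, 17->9, 3->3
rank(y): 1->1, 5->5, 4->4, 8->8, 2->2, 3->3, 9->9, 6->6, 7->7
Step 2: d_i = R_x(i) - R_y(i); compute d_i^2.
  (1-1)^2=0, (5-5)^2=0, (8-4)^2=16, (4-8)^2=16, (2-2)^2=0, (7-3)^2=16, (6-9)^2=9, (9-6)^2=9, (3-7)^2=16
sum(d^2) = 82.
Step 3: rho = 1 - 6*82 / (9*(9^2 - 1)) = 1 - 492/720 = 0.316667.
Step 4: Under H0, t = rho * sqrt((n-2)/(1-rho^2)) = 0.8833 ~ t(7).
Step 5: Two-sided p-value from the t-distribution with 7 df = 0.406397.
Step 6: alpha = 0.05. fail to reject H0.

rho = 0.3167, p = 0.406397, fail to reject H0 at alpha = 0.05.


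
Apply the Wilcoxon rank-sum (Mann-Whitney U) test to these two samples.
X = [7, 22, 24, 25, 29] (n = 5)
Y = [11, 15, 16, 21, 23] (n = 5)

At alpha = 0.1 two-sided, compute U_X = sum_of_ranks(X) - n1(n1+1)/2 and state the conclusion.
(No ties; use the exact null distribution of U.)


Step 1: Combine and sort all 10 observations; assign midranks.
sorted (value, group): (7,X), (11,Y), (15,Y), (16,Y), (21,Y), (22,X), (23,Y), (24,X), (25,X), (29,X)
ranks: 7->1, 11->2, 15->3, 16->4, 21->5, 22->6, 23->7, 24->8, 25->9, 29->10
Step 2: Rank sum for X: R1 = 1 + 6 + 8 + 9 + 10 = 34.
Step 3: U_X = R1 - n1(n1+1)/2 = 34 - 5*6/2 = 34 - 15 = 19.
       U_Y = n1*n2 - U_X = 25 - 19 = 6.
Step 4: No ties, so the exact null distribution of U (based on enumerating the C(10,5) = 252 equally likely rank assignments) gives the two-sided p-value.
Step 5: p-value = 0.222222; compare to alpha = 0.1. fail to reject H0.

U_X = 19, p = 0.222222, fail to reject H0 at alpha = 0.1.


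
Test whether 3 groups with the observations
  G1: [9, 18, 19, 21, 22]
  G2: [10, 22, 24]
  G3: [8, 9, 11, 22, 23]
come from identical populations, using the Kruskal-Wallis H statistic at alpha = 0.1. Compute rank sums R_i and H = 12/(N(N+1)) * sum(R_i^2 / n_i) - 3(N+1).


Step 1: Combine all N = 13 observations and assign midranks.
sorted (value, group, rank): (8,G3,1), (9,G1,2.5), (9,G3,2.5), (10,G2,4), (11,G3,5), (18,G1,6), (19,G1,7), (21,G1,8), (22,G1,10), (22,G2,10), (22,G3,10), (23,G3,12), (24,G2,13)
Step 2: Sum ranks within each group.
R_1 = 33.5 (n_1 = 5)
R_2 = 27 (n_2 = 3)
R_3 = 30.5 (n_3 = 5)
Step 3: H = 12/(N(N+1)) * sum(R_i^2/n_i) - 3(N+1)
     = 12/(13*14) * (33.5^2/5 + 27^2/3 + 30.5^2/5) - 3*14
     = 0.065934 * 653.5 - 42
     = 1.087912.
Step 4: Ties present; correction factor C = 1 - 30/(13^3 - 13) = 0.986264. Corrected H = 1.087912 / 0.986264 = 1.103064.
Step 5: Under H0, H ~ chi^2(2); p-value = 0.576067.
Step 6: alpha = 0.1. fail to reject H0.

H = 1.1031, df = 2, p = 0.576067, fail to reject H0.


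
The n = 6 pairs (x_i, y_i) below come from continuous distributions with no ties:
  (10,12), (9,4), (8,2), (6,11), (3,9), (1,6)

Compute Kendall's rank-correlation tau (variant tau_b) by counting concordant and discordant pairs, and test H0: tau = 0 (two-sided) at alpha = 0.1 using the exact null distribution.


Step 1: Enumerate the 15 unordered pairs (i,j) with i<j and classify each by sign(x_j-x_i) * sign(y_j-y_i).
  (1,2):dx=-1,dy=-8->C; (1,3):dx=-2,dy=-10->C; (1,4):dx=-4,dy=-1->C; (1,5):dx=-7,dy=-3->C
  (1,6):dx=-9,dy=-6->C; (2,3):dx=-1,dy=-2->C; (2,4):dx=-3,dy=+7->D; (2,5):dx=-6,dy=+5->D
  (2,6):dx=-8,dy=+2->D; (3,4):dx=-2,dy=+9->D; (3,5):dx=-5,dy=+7->D; (3,6):dx=-7,dy=+4->D
  (4,5):dx=-3,dy=-2->C; (4,6):dx=-5,dy=-5->C; (5,6):dx=-2,dy=-3->C
Step 2: C = 9, D = 6, total pairs = 15.
Step 3: tau = (C - D)/(n(n-1)/2) = (9 - 6)/15 = 0.200000.
Step 4: Exact two-sided p-value (enumerate n! = 720 permutations of y under H0): p = 0.719444.
Step 5: alpha = 0.1. fail to reject H0.

tau_b = 0.2000 (C=9, D=6), p = 0.719444, fail to reject H0.


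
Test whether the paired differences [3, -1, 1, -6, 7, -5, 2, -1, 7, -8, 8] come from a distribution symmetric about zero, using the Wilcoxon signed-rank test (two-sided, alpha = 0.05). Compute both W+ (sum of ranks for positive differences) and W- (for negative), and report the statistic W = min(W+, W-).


Step 1: Drop any zero differences (none here) and take |d_i|.
|d| = [3, 1, 1, 6, 7, 5, 2, 1, 7, 8, 8]
Step 2: Midrank |d_i| (ties get averaged ranks).
ranks: |3|->5, |1|->2, |1|->2, |6|->7, |7|->8.5, |5|->6, |2|->4, |1|->2, |7|->8.5, |8|->10.5, |8|->10.5
Step 3: Attach original signs; sum ranks with positive sign and with negative sign.
W+ = 5 + 2 + 8.5 + 4 + 8.5 + 10.5 = 38.5
W- = 2 + 7 + 6 + 2 + 10.5 = 27.5
(Check: W+ + W- = 66 should equal n(n+1)/2 = 66.)
Step 4: Test statistic W = min(W+, W-) = 27.5.
Step 5: Ties in |d|, so use the tie-corrected normal approximation.
        E[W] = n(n+1)/4 = 11*12/4 = 33.
        Tie groups: |d|=1 (t=3), |d|=7 (t=2), |d|=8 (t=2); sum(t^3 - t) = 36.
        Var[W] = n(n+1)(2n+1)/24 - sum(t^3-t)/48 = 3036/24 - 36/48 = 125.75.
        z = (W - E[W]) / sqrt(Var[W]) = (27.5 - 33) / 11.2138 = -0.4905.
        Two-sided p = 2*Phi(z) = 0.623804.
Step 6: alpha = 0.05. fail to reject H0.

W+ = 38.5, W- = 27.5, W = min = 27.5, p = 0.623804, fail to reject H0.


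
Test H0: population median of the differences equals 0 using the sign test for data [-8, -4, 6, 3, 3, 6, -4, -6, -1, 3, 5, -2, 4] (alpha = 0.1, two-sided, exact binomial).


Step 1: Discard zero differences. Original n = 13; n_eff = number of nonzero differences = 13.
Nonzero differences (with sign): -8, -4, +6, +3, +3, +6, -4, -6, -1, +3, +5, -2, +4
Step 2: Count signs: positive = 7, negative = 6.
Step 3: Under H0: P(positive) = 0.5, so the number of positives S ~ Bin(13, 0.5).
Step 4: Two-sided exact p-value = sum of Bin(13,0.5) probabilities at or below the observed probability = 1.000000.
Step 5: alpha = 0.1. fail to reject H0.

n_eff = 13, pos = 7, neg = 6, p = 1.000000, fail to reject H0.


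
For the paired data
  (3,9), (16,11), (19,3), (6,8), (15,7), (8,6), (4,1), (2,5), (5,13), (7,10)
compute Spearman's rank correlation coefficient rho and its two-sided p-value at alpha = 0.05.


Step 1: Rank x and y separately (midranks; no ties here).
rank(x): 3->2, 16->9, 19->10, 6->5, 15->8, 8->7, 4->3, 2->1, 5->4, 7->6
rank(y): 9->7, 11->9, 3->2, 8->6, 7->5, 6->4, 1->1, 5->3, 13->10, 10->8
Step 2: d_i = R_x(i) - R_y(i); compute d_i^2.
  (2-7)^2=25, (9-9)^2=0, (10-2)^2=64, (5-6)^2=1, (8-5)^2=9, (7-4)^2=9, (3-1)^2=4, (1-3)^2=4, (4-10)^2=36, (6-8)^2=4
sum(d^2) = 156.
Step 3: rho = 1 - 6*156 / (10*(10^2 - 1)) = 1 - 936/990 = 0.054545.
Step 4: Under H0, t = rho * sqrt((n-2)/(1-rho^2)) = 0.1545 ~ t(8).
Step 5: Two-sided p-value from the t-distribution with 8 df = 0.881036.
Step 6: alpha = 0.05. fail to reject H0.

rho = 0.0545, p = 0.881036, fail to reject H0 at alpha = 0.05.


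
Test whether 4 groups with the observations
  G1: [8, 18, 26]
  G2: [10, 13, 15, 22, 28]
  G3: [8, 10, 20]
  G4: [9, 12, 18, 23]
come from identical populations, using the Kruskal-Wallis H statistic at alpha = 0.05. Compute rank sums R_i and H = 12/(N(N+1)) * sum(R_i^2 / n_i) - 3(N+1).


Step 1: Combine all N = 15 observations and assign midranks.
sorted (value, group, rank): (8,G1,1.5), (8,G3,1.5), (9,G4,3), (10,G2,4.5), (10,G3,4.5), (12,G4,6), (13,G2,7), (15,G2,8), (18,G1,9.5), (18,G4,9.5), (20,G3,11), (22,G2,12), (23,G4,13), (26,G1,14), (28,G2,15)
Step 2: Sum ranks within each group.
R_1 = 25 (n_1 = 3)
R_2 = 46.5 (n_2 = 5)
R_3 = 17 (n_3 = 3)
R_4 = 31.5 (n_4 = 4)
Step 3: H = 12/(N(N+1)) * sum(R_i^2/n_i) - 3(N+1)
     = 12/(15*16) * (25^2/3 + 46.5^2/5 + 17^2/3 + 31.5^2/4) - 3*16
     = 0.050000 * 985.179 - 48
     = 1.258958.
Step 4: Ties present; correction factor C = 1 - 18/(15^3 - 15) = 0.994643. Corrected H = 1.258958 / 0.994643 = 1.265739.
Step 5: Under H0, H ~ chi^2(3); p-value = 0.737284.
Step 6: alpha = 0.05. fail to reject H0.

H = 1.2657, df = 3, p = 0.737284, fail to reject H0.


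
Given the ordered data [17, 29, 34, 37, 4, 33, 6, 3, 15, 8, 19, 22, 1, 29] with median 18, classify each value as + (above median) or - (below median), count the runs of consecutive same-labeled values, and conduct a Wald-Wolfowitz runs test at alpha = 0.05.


Step 1: Compute median = 18; label A = above, B = below.
Labels in order: BAAABABBBBAABA  (n_A = 7, n_B = 7)
Step 2: Count runs R = 8.
Step 3: Under H0 (random ordering), E[R] = 2*n_A*n_B/(n_A+n_B) + 1 = 2*7*7/14 + 1 = 8.0000.
        Var[R] = 2*n_A*n_B*(2*n_A*n_B - n_A - n_B) / ((n_A+n_B)^2 * (n_A+n_B-1)) = 8232/2548 = 3.2308.
        SD[R] = 1.7974.
Step 4: R = E[R], so z = 0 with no continuity correction.
Step 5: Two-sided p-value via normal approximation = 2*(1 - Phi(|z|)) = 1.000000.
Step 6: alpha = 0.05. fail to reject H0.

R = 8, z = 0.0000, p = 1.000000, fail to reject H0.


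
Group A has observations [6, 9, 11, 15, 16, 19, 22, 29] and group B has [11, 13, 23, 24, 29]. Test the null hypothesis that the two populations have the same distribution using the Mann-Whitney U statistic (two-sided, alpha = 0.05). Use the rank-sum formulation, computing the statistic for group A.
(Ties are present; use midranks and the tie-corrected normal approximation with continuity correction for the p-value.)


Step 1: Combine and sort all 13 observations; assign midranks.
sorted (value, group): (6,X), (9,X), (11,X), (11,Y), (13,Y), (15,X), (16,X), (19,X), (22,X), (23,Y), (24,Y), (29,X), (29,Y)
ranks: 6->1, 9->2, 11->3.5, 11->3.5, 13->5, 15->6, 16->7, 19->8, 22->9, 23->10, 24->11, 29->12.5, 29->12.5
Step 2: Rank sum for X: R1 = 1 + 2 + 3.5 + 6 + 7 + 8 + 9 + 12.5 = 49.
Step 3: U_X = R1 - n1(n1+1)/2 = 49 - 8*9/2 = 49 - 36 = 13.
       U_Y = n1*n2 - U_X = 40 - 13 = 27.
Step 4: Ties are present, so use the tie-corrected normal approximation (with continuity correction) for the p-value.
Step 5: p-value = 0.340019; compare to alpha = 0.05. fail to reject H0.

U_X = 13, p = 0.340019, fail to reject H0 at alpha = 0.05.


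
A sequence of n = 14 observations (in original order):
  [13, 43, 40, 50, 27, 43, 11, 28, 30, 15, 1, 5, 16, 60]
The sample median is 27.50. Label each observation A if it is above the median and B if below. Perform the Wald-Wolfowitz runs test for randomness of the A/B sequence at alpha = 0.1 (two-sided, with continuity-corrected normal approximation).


Step 1: Compute median = 27.50; label A = above, B = below.
Labels in order: BAAABABAABBBBA  (n_A = 7, n_B = 7)
Step 2: Count runs R = 8.
Step 3: Under H0 (random ordering), E[R] = 2*n_A*n_B/(n_A+n_B) + 1 = 2*7*7/14 + 1 = 8.0000.
        Var[R] = 2*n_A*n_B*(2*n_A*n_B - n_A - n_B) / ((n_A+n_B)^2 * (n_A+n_B-1)) = 8232/2548 = 3.2308.
        SD[R] = 1.7974.
Step 4: R = E[R], so z = 0 with no continuity correction.
Step 5: Two-sided p-value via normal approximation = 2*(1 - Phi(|z|)) = 1.000000.
Step 6: alpha = 0.1. fail to reject H0.

R = 8, z = 0.0000, p = 1.000000, fail to reject H0.


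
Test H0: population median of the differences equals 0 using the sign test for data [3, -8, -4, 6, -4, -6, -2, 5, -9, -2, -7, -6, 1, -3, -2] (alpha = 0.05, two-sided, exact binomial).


Step 1: Discard zero differences. Original n = 15; n_eff = number of nonzero differences = 15.
Nonzero differences (with sign): +3, -8, -4, +6, -4, -6, -2, +5, -9, -2, -7, -6, +1, -3, -2
Step 2: Count signs: positive = 4, negative = 11.
Step 3: Under H0: P(positive) = 0.5, so the number of positives S ~ Bin(15, 0.5).
Step 4: Two-sided exact p-value = sum of Bin(15,0.5) probabilities at or below the observed probability = 0.118469.
Step 5: alpha = 0.05. fail to reject H0.

n_eff = 15, pos = 4, neg = 11, p = 0.118469, fail to reject H0.


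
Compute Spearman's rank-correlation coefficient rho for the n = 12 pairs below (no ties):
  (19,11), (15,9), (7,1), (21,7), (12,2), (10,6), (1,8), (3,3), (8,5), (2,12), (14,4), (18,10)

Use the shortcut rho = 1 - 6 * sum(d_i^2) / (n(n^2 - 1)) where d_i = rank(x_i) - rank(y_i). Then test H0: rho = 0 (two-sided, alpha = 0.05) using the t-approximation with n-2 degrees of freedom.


Step 1: Rank x and y separately (midranks; no ties here).
rank(x): 19->11, 15->9, 7->4, 21->12, 12->7, 10->6, 1->1, 3->3, 8->5, 2->2, 14->8, 18->10
rank(y): 11->11, 9->9, 1->1, 7->7, 2->2, 6->6, 8->8, 3->3, 5->5, 12->12, 4->4, 10->10
Step 2: d_i = R_x(i) - R_y(i); compute d_i^2.
  (11-11)^2=0, (9-9)^2=0, (4-1)^2=9, (12-7)^2=25, (7-2)^2=25, (6-6)^2=0, (1-8)^2=49, (3-3)^2=0, (5-5)^2=0, (2-12)^2=100, (8-4)^2=16, (10-10)^2=0
sum(d^2) = 224.
Step 3: rho = 1 - 6*224 / (12*(12^2 - 1)) = 1 - 1344/1716 = 0.216783.
Step 4: Under H0, t = rho * sqrt((n-2)/(1-rho^2)) = 0.7022 ~ t(10).
Step 5: Two-sided p-value from the t-distribution with 10 df = 0.498556.
Step 6: alpha = 0.05. fail to reject H0.

rho = 0.2168, p = 0.498556, fail to reject H0 at alpha = 0.05.


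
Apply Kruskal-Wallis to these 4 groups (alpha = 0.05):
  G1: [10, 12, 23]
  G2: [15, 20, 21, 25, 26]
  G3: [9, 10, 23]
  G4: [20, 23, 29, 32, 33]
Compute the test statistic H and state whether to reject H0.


Step 1: Combine all N = 16 observations and assign midranks.
sorted (value, group, rank): (9,G3,1), (10,G1,2.5), (10,G3,2.5), (12,G1,4), (15,G2,5), (20,G2,6.5), (20,G4,6.5), (21,G2,8), (23,G1,10), (23,G3,10), (23,G4,10), (25,G2,12), (26,G2,13), (29,G4,14), (32,G4,15), (33,G4,16)
Step 2: Sum ranks within each group.
R_1 = 16.5 (n_1 = 3)
R_2 = 44.5 (n_2 = 5)
R_3 = 13.5 (n_3 = 3)
R_4 = 61.5 (n_4 = 5)
Step 3: H = 12/(N(N+1)) * sum(R_i^2/n_i) - 3(N+1)
     = 12/(16*17) * (16.5^2/3 + 44.5^2/5 + 13.5^2/3 + 61.5^2/5) - 3*17
     = 0.044118 * 1304 - 51
     = 6.529412.
Step 4: Ties present; correction factor C = 1 - 36/(16^3 - 16) = 0.991176. Corrected H = 6.529412 / 0.991176 = 6.587537.
Step 5: Under H0, H ~ chi^2(3); p-value = 0.086273.
Step 6: alpha = 0.05. fail to reject H0.

H = 6.5875, df = 3, p = 0.086273, fail to reject H0.


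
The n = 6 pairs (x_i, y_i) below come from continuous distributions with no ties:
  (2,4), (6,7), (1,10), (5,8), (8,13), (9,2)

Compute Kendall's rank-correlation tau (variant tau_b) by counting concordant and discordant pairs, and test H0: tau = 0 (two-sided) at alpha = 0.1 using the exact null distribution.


Step 1: Enumerate the 15 unordered pairs (i,j) with i<j and classify each by sign(x_j-x_i) * sign(y_j-y_i).
  (1,2):dx=+4,dy=+3->C; (1,3):dx=-1,dy=+6->D; (1,4):dx=+3,dy=+4->C; (1,5):dx=+6,dy=+9->C
  (1,6):dx=+7,dy=-2->D; (2,3):dx=-5,dy=+3->D; (2,4):dx=-1,dy=+1->D; (2,5):dx=+2,dy=+6->C
  (2,6):dx=+3,dy=-5->D; (3,4):dx=+4,dy=-2->D; (3,5):dx=+7,dy=+3->C; (3,6):dx=+8,dy=-8->D
  (4,5):dx=+3,dy=+5->C; (4,6):dx=+4,dy=-6->D; (5,6):dx=+1,dy=-11->D
Step 2: C = 6, D = 9, total pairs = 15.
Step 3: tau = (C - D)/(n(n-1)/2) = (6 - 9)/15 = -0.200000.
Step 4: Exact two-sided p-value (enumerate n! = 720 permutations of y under H0): p = 0.719444.
Step 5: alpha = 0.1. fail to reject H0.

tau_b = -0.2000 (C=6, D=9), p = 0.719444, fail to reject H0.


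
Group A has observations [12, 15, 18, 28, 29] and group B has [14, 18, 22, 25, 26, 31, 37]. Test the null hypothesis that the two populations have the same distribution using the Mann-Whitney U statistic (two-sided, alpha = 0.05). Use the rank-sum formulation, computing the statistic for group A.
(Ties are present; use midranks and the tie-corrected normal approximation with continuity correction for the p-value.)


Step 1: Combine and sort all 12 observations; assign midranks.
sorted (value, group): (12,X), (14,Y), (15,X), (18,X), (18,Y), (22,Y), (25,Y), (26,Y), (28,X), (29,X), (31,Y), (37,Y)
ranks: 12->1, 14->2, 15->3, 18->4.5, 18->4.5, 22->6, 25->7, 26->8, 28->9, 29->10, 31->11, 37->12
Step 2: Rank sum for X: R1 = 1 + 3 + 4.5 + 9 + 10 = 27.5.
Step 3: U_X = R1 - n1(n1+1)/2 = 27.5 - 5*6/2 = 27.5 - 15 = 12.5.
       U_Y = n1*n2 - U_X = 35 - 12.5 = 22.5.
Step 4: Ties are present, so use the tie-corrected normal approximation (with continuity correction) for the p-value.
Step 5: p-value = 0.464120; compare to alpha = 0.05. fail to reject H0.

U_X = 12.5, p = 0.464120, fail to reject H0 at alpha = 0.05.


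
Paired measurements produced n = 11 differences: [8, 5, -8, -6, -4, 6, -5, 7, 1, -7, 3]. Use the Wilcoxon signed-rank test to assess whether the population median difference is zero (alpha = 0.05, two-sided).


Step 1: Drop any zero differences (none here) and take |d_i|.
|d| = [8, 5, 8, 6, 4, 6, 5, 7, 1, 7, 3]
Step 2: Midrank |d_i| (ties get averaged ranks).
ranks: |8|->10.5, |5|->4.5, |8|->10.5, |6|->6.5, |4|->3, |6|->6.5, |5|->4.5, |7|->8.5, |1|->1, |7|->8.5, |3|->2
Step 3: Attach original signs; sum ranks with positive sign and with negative sign.
W+ = 10.5 + 4.5 + 6.5 + 8.5 + 1 + 2 = 33
W- = 10.5 + 6.5 + 3 + 4.5 + 8.5 = 33
(Check: W+ + W- = 66 should equal n(n+1)/2 = 66.)
Step 4: Test statistic W = min(W+, W-) = 33.
Step 5: Ties in |d|, so use the tie-corrected normal approximation.
        E[W] = n(n+1)/4 = 11*12/4 = 33.
        Tie groups: |d|=5 (t=2), |d|=6 (t=2), |d|=7 (t=2), |d|=8 (t=2); sum(t^3 - t) = 24.
        Var[W] = n(n+1)(2n+1)/24 - sum(t^3-t)/48 = 3036/24 - 24/48 = 126.
        z = (W - E[W]) / sqrt(Var[W]) = (33 - 33) / 11.2250 = 0.0000.
        Two-sided p = 2*Phi(z) = 1.000000.
Step 6: alpha = 0.05. fail to reject H0.

W+ = 33, W- = 33, W = min = 33, p = 1.000000, fail to reject H0.


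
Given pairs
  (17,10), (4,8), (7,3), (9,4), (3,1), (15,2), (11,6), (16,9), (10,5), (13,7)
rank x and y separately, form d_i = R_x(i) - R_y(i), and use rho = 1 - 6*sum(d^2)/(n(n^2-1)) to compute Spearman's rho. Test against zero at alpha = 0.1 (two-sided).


Step 1: Rank x and y separately (midranks; no ties here).
rank(x): 17->10, 4->2, 7->3, 9->4, 3->1, 15->8, 11->6, 16->9, 10->5, 13->7
rank(y): 10->10, 8->8, 3->3, 4->4, 1->1, 2->2, 6->6, 9->9, 5->5, 7->7
Step 2: d_i = R_x(i) - R_y(i); compute d_i^2.
  (10-10)^2=0, (2-8)^2=36, (3-3)^2=0, (4-4)^2=0, (1-1)^2=0, (8-2)^2=36, (6-6)^2=0, (9-9)^2=0, (5-5)^2=0, (7-7)^2=0
sum(d^2) = 72.
Step 3: rho = 1 - 6*72 / (10*(10^2 - 1)) = 1 - 432/990 = 0.563636.
Step 4: Under H0, t = rho * sqrt((n-2)/(1-rho^2)) = 1.9300 ~ t(8).
Step 5: Two-sided p-value from the t-distribution with 8 df = 0.089724.
Step 6: alpha = 0.1. reject H0.

rho = 0.5636, p = 0.089724, reject H0 at alpha = 0.1.


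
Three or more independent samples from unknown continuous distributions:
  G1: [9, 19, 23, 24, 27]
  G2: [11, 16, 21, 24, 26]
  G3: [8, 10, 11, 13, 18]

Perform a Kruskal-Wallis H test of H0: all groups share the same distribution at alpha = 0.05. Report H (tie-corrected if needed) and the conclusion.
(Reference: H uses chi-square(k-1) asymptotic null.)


Step 1: Combine all N = 15 observations and assign midranks.
sorted (value, group, rank): (8,G3,1), (9,G1,2), (10,G3,3), (11,G2,4.5), (11,G3,4.5), (13,G3,6), (16,G2,7), (18,G3,8), (19,G1,9), (21,G2,10), (23,G1,11), (24,G1,12.5), (24,G2,12.5), (26,G2,14), (27,G1,15)
Step 2: Sum ranks within each group.
R_1 = 49.5 (n_1 = 5)
R_2 = 48 (n_2 = 5)
R_3 = 22.5 (n_3 = 5)
Step 3: H = 12/(N(N+1)) * sum(R_i^2/n_i) - 3(N+1)
     = 12/(15*16) * (49.5^2/5 + 48^2/5 + 22.5^2/5) - 3*16
     = 0.050000 * 1052.1 - 48
     = 4.605000.
Step 4: Ties present; correction factor C = 1 - 12/(15^3 - 15) = 0.996429. Corrected H = 4.605000 / 0.996429 = 4.621505.
Step 5: Under H0, H ~ chi^2(2); p-value = 0.099187.
Step 6: alpha = 0.05. fail to reject H0.

H = 4.6215, df = 2, p = 0.099187, fail to reject H0.


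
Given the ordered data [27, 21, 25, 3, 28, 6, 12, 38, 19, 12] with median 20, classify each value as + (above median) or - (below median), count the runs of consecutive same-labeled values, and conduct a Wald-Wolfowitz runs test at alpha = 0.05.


Step 1: Compute median = 20; label A = above, B = below.
Labels in order: AAABABBABB  (n_A = 5, n_B = 5)
Step 2: Count runs R = 6.
Step 3: Under H0 (random ordering), E[R] = 2*n_A*n_B/(n_A+n_B) + 1 = 2*5*5/10 + 1 = 6.0000.
        Var[R] = 2*n_A*n_B*(2*n_A*n_B - n_A - n_B) / ((n_A+n_B)^2 * (n_A+n_B-1)) = 2000/900 = 2.2222.
        SD[R] = 1.4907.
Step 4: R = E[R], so z = 0 with no continuity correction.
Step 5: Two-sided p-value via normal approximation = 2*(1 - Phi(|z|)) = 1.000000.
Step 6: alpha = 0.05. fail to reject H0.

R = 6, z = 0.0000, p = 1.000000, fail to reject H0.


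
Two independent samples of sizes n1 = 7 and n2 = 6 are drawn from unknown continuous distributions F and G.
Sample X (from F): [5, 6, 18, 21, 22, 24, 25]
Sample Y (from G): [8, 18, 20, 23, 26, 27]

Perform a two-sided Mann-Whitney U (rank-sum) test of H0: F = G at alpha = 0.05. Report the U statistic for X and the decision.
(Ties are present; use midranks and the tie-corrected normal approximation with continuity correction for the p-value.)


Step 1: Combine and sort all 13 observations; assign midranks.
sorted (value, group): (5,X), (6,X), (8,Y), (18,X), (18,Y), (20,Y), (21,X), (22,X), (23,Y), (24,X), (25,X), (26,Y), (27,Y)
ranks: 5->1, 6->2, 8->3, 18->4.5, 18->4.5, 20->6, 21->7, 22->8, 23->9, 24->10, 25->11, 26->12, 27->13
Step 2: Rank sum for X: R1 = 1 + 2 + 4.5 + 7 + 8 + 10 + 11 = 43.5.
Step 3: U_X = R1 - n1(n1+1)/2 = 43.5 - 7*8/2 = 43.5 - 28 = 15.5.
       U_Y = n1*n2 - U_X = 42 - 15.5 = 26.5.
Step 4: Ties are present, so use the tie-corrected normal approximation (with continuity correction) for the p-value.
Step 5: p-value = 0.474443; compare to alpha = 0.05. fail to reject H0.

U_X = 15.5, p = 0.474443, fail to reject H0 at alpha = 0.05.


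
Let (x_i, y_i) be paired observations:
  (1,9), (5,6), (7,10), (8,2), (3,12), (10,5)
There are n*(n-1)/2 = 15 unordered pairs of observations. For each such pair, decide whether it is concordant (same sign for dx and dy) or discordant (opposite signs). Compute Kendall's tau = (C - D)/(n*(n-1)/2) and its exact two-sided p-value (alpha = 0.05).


Step 1: Enumerate the 15 unordered pairs (i,j) with i<j and classify each by sign(x_j-x_i) * sign(y_j-y_i).
  (1,2):dx=+4,dy=-3->D; (1,3):dx=+6,dy=+1->C; (1,4):dx=+7,dy=-7->D; (1,5):dx=+2,dy=+3->C
  (1,6):dx=+9,dy=-4->D; (2,3):dx=+2,dy=+4->C; (2,4):dx=+3,dy=-4->D; (2,5):dx=-2,dy=+6->D
  (2,6):dx=+5,dy=-1->D; (3,4):dx=+1,dy=-8->D; (3,5):dx=-4,dy=+2->D; (3,6):dx=+3,dy=-5->D
  (4,5):dx=-5,dy=+10->D; (4,6):dx=+2,dy=+3->C; (5,6):dx=+7,dy=-7->D
Step 2: C = 4, D = 11, total pairs = 15.
Step 3: tau = (C - D)/(n(n-1)/2) = (4 - 11)/15 = -0.466667.
Step 4: Exact two-sided p-value (enumerate n! = 720 permutations of y under H0): p = 0.272222.
Step 5: alpha = 0.05. fail to reject H0.

tau_b = -0.4667 (C=4, D=11), p = 0.272222, fail to reject H0.


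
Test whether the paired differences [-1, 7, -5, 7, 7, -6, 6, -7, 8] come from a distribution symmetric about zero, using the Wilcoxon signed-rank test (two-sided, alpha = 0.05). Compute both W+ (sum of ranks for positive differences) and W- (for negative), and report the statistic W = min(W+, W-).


Step 1: Drop any zero differences (none here) and take |d_i|.
|d| = [1, 7, 5, 7, 7, 6, 6, 7, 8]
Step 2: Midrank |d_i| (ties get averaged ranks).
ranks: |1|->1, |7|->6.5, |5|->2, |7|->6.5, |7|->6.5, |6|->3.5, |6|->3.5, |7|->6.5, |8|->9
Step 3: Attach original signs; sum ranks with positive sign and with negative sign.
W+ = 6.5 + 6.5 + 6.5 + 3.5 + 9 = 32
W- = 1 + 2 + 3.5 + 6.5 = 13
(Check: W+ + W- = 45 should equal n(n+1)/2 = 45.)
Step 4: Test statistic W = min(W+, W-) = 13.
Step 5: Ties in |d|, so use the tie-corrected normal approximation.
        E[W] = n(n+1)/4 = 9*10/4 = 22.5.
        Tie groups: |d|=6 (t=2), |d|=7 (t=4); sum(t^3 - t) = 66.
        Var[W] = n(n+1)(2n+1)/24 - sum(t^3-t)/48 = 1710/24 - 66/48 = 69.875.
        z = (W - E[W]) / sqrt(Var[W]) = (13 - 22.5) / 8.3591 = -1.1365.
        Two-sided p = 2*Phi(z) = 0.255755.
Step 6: alpha = 0.05. fail to reject H0.

W+ = 32, W- = 13, W = min = 13, p = 0.255755, fail to reject H0.


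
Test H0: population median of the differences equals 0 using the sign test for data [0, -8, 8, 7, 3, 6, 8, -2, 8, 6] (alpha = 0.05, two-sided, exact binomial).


Step 1: Discard zero differences. Original n = 10; n_eff = number of nonzero differences = 9.
Nonzero differences (with sign): -8, +8, +7, +3, +6, +8, -2, +8, +6
Step 2: Count signs: positive = 7, negative = 2.
Step 3: Under H0: P(positive) = 0.5, so the number of positives S ~ Bin(9, 0.5).
Step 4: Two-sided exact p-value = sum of Bin(9,0.5) probabilities at or below the observed probability = 0.179688.
Step 5: alpha = 0.05. fail to reject H0.

n_eff = 9, pos = 7, neg = 2, p = 0.179688, fail to reject H0.


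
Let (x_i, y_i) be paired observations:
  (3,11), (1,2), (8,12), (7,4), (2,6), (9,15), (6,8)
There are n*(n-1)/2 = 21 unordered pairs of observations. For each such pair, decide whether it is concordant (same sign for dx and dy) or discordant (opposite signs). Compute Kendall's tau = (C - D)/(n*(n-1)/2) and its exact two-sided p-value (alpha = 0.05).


Step 1: Enumerate the 21 unordered pairs (i,j) with i<j and classify each by sign(x_j-x_i) * sign(y_j-y_i).
  (1,2):dx=-2,dy=-9->C; (1,3):dx=+5,dy=+1->C; (1,4):dx=+4,dy=-7->D; (1,5):dx=-1,dy=-5->C
  (1,6):dx=+6,dy=+4->C; (1,7):dx=+3,dy=-3->D; (2,3):dx=+7,dy=+10->C; (2,4):dx=+6,dy=+2->C
  (2,5):dx=+1,dy=+4->C; (2,6):dx=+8,dy=+13->C; (2,7):dx=+5,dy=+6->C; (3,4):dx=-1,dy=-8->C
  (3,5):dx=-6,dy=-6->C; (3,6):dx=+1,dy=+3->C; (3,7):dx=-2,dy=-4->C; (4,5):dx=-5,dy=+2->D
  (4,6):dx=+2,dy=+11->C; (4,7):dx=-1,dy=+4->D; (5,6):dx=+7,dy=+9->C; (5,7):dx=+4,dy=+2->C
  (6,7):dx=-3,dy=-7->C
Step 2: C = 17, D = 4, total pairs = 21.
Step 3: tau = (C - D)/(n(n-1)/2) = (17 - 4)/21 = 0.619048.
Step 4: Exact two-sided p-value (enumerate n! = 5040 permutations of y under H0): p = 0.069048.
Step 5: alpha = 0.05. fail to reject H0.

tau_b = 0.6190 (C=17, D=4), p = 0.069048, fail to reject H0.


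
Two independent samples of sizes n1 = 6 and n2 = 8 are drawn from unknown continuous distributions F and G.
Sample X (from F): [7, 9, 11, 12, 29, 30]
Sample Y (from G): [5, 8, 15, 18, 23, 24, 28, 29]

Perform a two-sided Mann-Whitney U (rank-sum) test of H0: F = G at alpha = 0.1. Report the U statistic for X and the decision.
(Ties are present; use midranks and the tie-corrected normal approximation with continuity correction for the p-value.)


Step 1: Combine and sort all 14 observations; assign midranks.
sorted (value, group): (5,Y), (7,X), (8,Y), (9,X), (11,X), (12,X), (15,Y), (18,Y), (23,Y), (24,Y), (28,Y), (29,X), (29,Y), (30,X)
ranks: 5->1, 7->2, 8->3, 9->4, 11->5, 12->6, 15->7, 18->8, 23->9, 24->10, 28->11, 29->12.5, 29->12.5, 30->14
Step 2: Rank sum for X: R1 = 2 + 4 + 5 + 6 + 12.5 + 14 = 43.5.
Step 3: U_X = R1 - n1(n1+1)/2 = 43.5 - 6*7/2 = 43.5 - 21 = 22.5.
       U_Y = n1*n2 - U_X = 48 - 22.5 = 25.5.
Step 4: Ties are present, so use the tie-corrected normal approximation (with continuity correction) for the p-value.
Step 5: p-value = 0.897167; compare to alpha = 0.1. fail to reject H0.

U_X = 22.5, p = 0.897167, fail to reject H0 at alpha = 0.1.


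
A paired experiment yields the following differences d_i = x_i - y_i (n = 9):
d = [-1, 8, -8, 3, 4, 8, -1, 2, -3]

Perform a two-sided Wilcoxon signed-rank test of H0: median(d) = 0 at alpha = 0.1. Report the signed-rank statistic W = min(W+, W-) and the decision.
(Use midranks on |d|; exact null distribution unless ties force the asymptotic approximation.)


Step 1: Drop any zero differences (none here) and take |d_i|.
|d| = [1, 8, 8, 3, 4, 8, 1, 2, 3]
Step 2: Midrank |d_i| (ties get averaged ranks).
ranks: |1|->1.5, |8|->8, |8|->8, |3|->4.5, |4|->6, |8|->8, |1|->1.5, |2|->3, |3|->4.5
Step 3: Attach original signs; sum ranks with positive sign and with negative sign.
W+ = 8 + 4.5 + 6 + 8 + 3 = 29.5
W- = 1.5 + 8 + 1.5 + 4.5 = 15.5
(Check: W+ + W- = 45 should equal n(n+1)/2 = 45.)
Step 4: Test statistic W = min(W+, W-) = 15.5.
Step 5: Ties in |d|, so use the tie-corrected normal approximation.
        E[W] = n(n+1)/4 = 9*10/4 = 22.5.
        Tie groups: |d|=1 (t=2), |d|=3 (t=2), |d|=8 (t=3); sum(t^3 - t) = 36.
        Var[W] = n(n+1)(2n+1)/24 - sum(t^3-t)/48 = 1710/24 - 36/48 = 70.5.
        z = (W - E[W]) / sqrt(Var[W]) = (15.5 - 22.5) / 8.3964 = -0.8337.
        Two-sided p = 2*Phi(z) = 0.404457.
Step 6: alpha = 0.1. fail to reject H0.

W+ = 29.5, W- = 15.5, W = min = 15.5, p = 0.404457, fail to reject H0.


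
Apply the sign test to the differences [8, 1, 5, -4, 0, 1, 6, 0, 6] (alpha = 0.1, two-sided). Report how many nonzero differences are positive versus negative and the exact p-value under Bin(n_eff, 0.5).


Step 1: Discard zero differences. Original n = 9; n_eff = number of nonzero differences = 7.
Nonzero differences (with sign): +8, +1, +5, -4, +1, +6, +6
Step 2: Count signs: positive = 6, negative = 1.
Step 3: Under H0: P(positive) = 0.5, so the number of positives S ~ Bin(7, 0.5).
Step 4: Two-sided exact p-value = sum of Bin(7,0.5) probabilities at or below the observed probability = 0.125000.
Step 5: alpha = 0.1. fail to reject H0.

n_eff = 7, pos = 6, neg = 1, p = 0.125000, fail to reject H0.
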